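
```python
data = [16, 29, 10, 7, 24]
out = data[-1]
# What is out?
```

Trace:
`data = [16, 29, 10, 7, 24]` → data = [16, 29, 10, 7, 24]
`out = data[-1]` → out = 24
So out = 24

Answer: 24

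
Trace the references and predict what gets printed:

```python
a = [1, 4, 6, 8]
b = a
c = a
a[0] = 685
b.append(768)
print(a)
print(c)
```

Key concept: multiple aliases.
Step by step:
`a = [1, 4, 6, 8]` → a = [1, 4, 6, 8]
`b = a` → b = [1, 4, 6, 8] (same object as a)
`c = a` → c = [1, 4, 6, 8] (same object as a, b)
`a[0] = 685` → a = [685, 4, 6, 8] (same object as b, c); b = [685, 4, 6, 8] (same object as a, c); c = [685, 4, 6, 8] (same object as a, b)
`b.append(768)` → a = [685, 4, 6, 8, 768] (same object as b, c); b = [685, 4, 6, 8, 768] (same object as a, c); c = [685, 4, 6, 8, 768] (same object as a, b)
`print(a)` → prints [685, 4, 6, 8, 768]
`print(c)` → prints [685, 4, 6, 8, 768]

Answer:
[685, 4, 6, 8, 768]
[685, 4, 6, 8, 768]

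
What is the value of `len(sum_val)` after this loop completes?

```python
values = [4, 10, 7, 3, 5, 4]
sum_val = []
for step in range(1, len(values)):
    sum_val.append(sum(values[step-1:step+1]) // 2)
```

Number of 2-element averages
`sum_val` takes the values: [] → [7] → [7, 8] → [7, 8, 5] → [7, 8, 5, 4] → [7, 8, 5, 4, 4]
So `len(sum_val)` = 5

Answer: 5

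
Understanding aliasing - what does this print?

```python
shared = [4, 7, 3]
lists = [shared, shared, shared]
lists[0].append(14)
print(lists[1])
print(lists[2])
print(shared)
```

Key concept: list of same reference.
Step by step:
`shared = [4, 7, 3]` → shared = [4, 7, 3]
`lists = [shared, shared, shared]` → lists = [[4, 7, 3], [4, 7, 3], [4, 7, 3]]
`lists[0].append(14)` → shared = [4, 7, 3, 14]; lists = [[4, 7, 3, 14], [4, 7, 3, 14], [4, 7, 3, 14]]
`print(lists[1])` → prints [4, 7, 3, 14]
`print(lists[2])` → prints [4, 7, 3, 14]
`print(shared)` → prints [4, 7, 3, 14]

Answer:
[4, 7, 3, 14]
[4, 7, 3, 14]
[4, 7, 3, 14]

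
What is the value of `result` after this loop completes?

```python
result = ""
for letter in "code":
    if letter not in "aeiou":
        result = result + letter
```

Remove vowels from 'code'
`result` takes the values: "" → "c" → "cd"

Answer: "cd"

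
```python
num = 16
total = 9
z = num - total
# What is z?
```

Trace:
`num = 16` → num = 16
`total = 9` → total = 9
`z = num - total` → z = 7
So z = 7

Answer: 7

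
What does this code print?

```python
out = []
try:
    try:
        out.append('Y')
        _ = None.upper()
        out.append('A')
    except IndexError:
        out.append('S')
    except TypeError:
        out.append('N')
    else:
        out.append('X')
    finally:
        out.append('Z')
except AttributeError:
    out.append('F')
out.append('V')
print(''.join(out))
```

Execution trace: 'Y' (try body) → 'Z' (finally) → 'F' (outer except AttributeError) → 'V' (after the try/except). Output: YZFV

Answer: YZFV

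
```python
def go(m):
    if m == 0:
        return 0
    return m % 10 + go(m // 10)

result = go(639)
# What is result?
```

Sum of digits of 639: 9 + 3 + 6 = 18

Answer: 18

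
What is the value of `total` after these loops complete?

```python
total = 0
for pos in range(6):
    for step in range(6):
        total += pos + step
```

Sum of all pos+step for pos,step in 6x6
`total` takes the values: 0 → 1 → 3 → 6 → 10 → 15 → 16 → 18 → 21 → 25 → 30 → 36 → 38 → 41 → 45 → 50 → 56 → 63 → 66 → 70 → 75 → 81 → 88 → 96 → 100 → 105 → 111 → 118 → 126 → 135 → 140 → 146 → 153 → 161 → 170 → 180

Answer: 180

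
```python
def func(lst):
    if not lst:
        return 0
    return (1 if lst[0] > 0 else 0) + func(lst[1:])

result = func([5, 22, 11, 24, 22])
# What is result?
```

Count of positive elements in [5, 22, 11, 24, 22] = 5

Answer: 5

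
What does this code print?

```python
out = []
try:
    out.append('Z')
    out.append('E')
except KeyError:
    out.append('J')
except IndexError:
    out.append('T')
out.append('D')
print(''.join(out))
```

Execution trace: 'Z' (try body) → 'E' (try body, no exception) → 'D' (after the try/except). Output: ZED

Answer: ZED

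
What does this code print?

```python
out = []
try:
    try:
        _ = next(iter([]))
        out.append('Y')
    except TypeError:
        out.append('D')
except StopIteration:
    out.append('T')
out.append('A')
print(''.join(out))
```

Execution trace: 'T' (outer except StopIteration) → 'A' (after the try/except). Output: TA

Answer: TA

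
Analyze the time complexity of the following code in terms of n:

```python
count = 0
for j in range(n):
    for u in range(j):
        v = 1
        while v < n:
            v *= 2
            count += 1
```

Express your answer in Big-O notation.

Each loop level contributes: n × n × log n. Multiplying the contributions gives O(n^2 log n).

Answer: O(n^2 log n)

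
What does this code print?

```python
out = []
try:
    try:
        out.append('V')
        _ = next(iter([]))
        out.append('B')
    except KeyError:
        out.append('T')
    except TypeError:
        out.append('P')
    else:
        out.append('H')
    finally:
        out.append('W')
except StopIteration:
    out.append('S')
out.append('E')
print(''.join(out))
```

Execution trace: 'V' (try body) → 'W' (finally) → 'S' (outer except StopIteration) → 'E' (after the try/except). Output: VWSE

Answer: VWSE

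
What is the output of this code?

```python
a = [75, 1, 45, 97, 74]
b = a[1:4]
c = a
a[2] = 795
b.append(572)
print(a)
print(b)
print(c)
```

Key concept: slice vs alias.
Step by step:
`a = [75, 1, 45, 97, 74]` → a = [75, 1, 45, 97, 74]
`b = a[1:4]` → b = [1, 45, 97]
`c = a` → c = [75, 1, 45, 97, 74] (same object as a)
`a[2] = 795` → a = [75, 1, 795, 97, 74] (same object as c); c = [75, 1, 795, 97, 74] (same object as a)
`b.append(572)` → b = [1, 45, 97, 572]
`print(a)` → prints [75, 1, 795, 97, 74]
`print(b)` → prints [1, 45, 97, 572]
`print(c)` → prints [75, 1, 795, 97, 74]

Answer:
[75, 1, 795, 97, 74]
[1, 45, 97, 572]
[75, 1, 795, 97, 74]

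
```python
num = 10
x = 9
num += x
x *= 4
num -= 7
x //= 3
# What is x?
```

Trace:
`num = 10` → num = 10
`x = 9` → x = 9
`num += x` → num = 19
`x *= 4` → x = 36
`num -= 7` → num = 12
`x //= 3` → x = 12
So x = 12

Answer: 12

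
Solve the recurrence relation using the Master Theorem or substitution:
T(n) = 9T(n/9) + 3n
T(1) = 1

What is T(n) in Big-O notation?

By Master Theorem: a=9, b=9, f(n)=3n. Since log_9(9) = 1 and f(n) = Θ(n^1), Case 2 applies. T(n) = O(n log n).

Answer: O(n log n)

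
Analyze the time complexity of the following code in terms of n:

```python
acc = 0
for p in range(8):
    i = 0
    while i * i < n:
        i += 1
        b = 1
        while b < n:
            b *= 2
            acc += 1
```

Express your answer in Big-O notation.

Each loop level contributes: 1 × √n × log n. Multiplying the contributions gives O(√n log n).

Answer: O(√n log n)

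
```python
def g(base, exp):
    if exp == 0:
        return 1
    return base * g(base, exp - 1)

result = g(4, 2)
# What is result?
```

g(4, 2) = 4 * 4 = 16

Answer: 16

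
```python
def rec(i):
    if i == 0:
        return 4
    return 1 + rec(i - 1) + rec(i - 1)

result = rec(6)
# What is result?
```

rec(i) = 1 + 2·rec(i-1), rec(0)=4. Closed form: (4+1)·2^6 - 1 = 319.

Answer: 319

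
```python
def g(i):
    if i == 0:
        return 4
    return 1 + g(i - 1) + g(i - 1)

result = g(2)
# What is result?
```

g(i) = 1 + 2·g(i-1), g(0)=4. Closed form: (4+1)·2^2 - 1 = 19.

Answer: 19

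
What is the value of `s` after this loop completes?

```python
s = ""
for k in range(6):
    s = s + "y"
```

Repeat 'y' 6 times
`s` takes the values: "" → "y" → "yy" → "yyy" → "yyyy" → "yyyyy" → "yyyyyy"

Answer: "yyyyyy"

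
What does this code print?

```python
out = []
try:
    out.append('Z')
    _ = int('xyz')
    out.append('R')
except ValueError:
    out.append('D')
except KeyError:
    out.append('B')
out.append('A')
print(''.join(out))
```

Execution trace: 'Z' (try body) → 'D' (except ValueError) → 'A' (after the try/except). Output: ZDA

Answer: ZDA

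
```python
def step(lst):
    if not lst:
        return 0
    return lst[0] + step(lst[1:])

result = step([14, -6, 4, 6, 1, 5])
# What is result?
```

14 + (-6) + 4 + 6 + 1 + 5 + 0 = 24

Answer: 24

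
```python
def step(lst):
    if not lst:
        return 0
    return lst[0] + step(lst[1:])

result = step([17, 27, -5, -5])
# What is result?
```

17 + 27 + (-5) + (-5) + 0 = 34

Answer: 34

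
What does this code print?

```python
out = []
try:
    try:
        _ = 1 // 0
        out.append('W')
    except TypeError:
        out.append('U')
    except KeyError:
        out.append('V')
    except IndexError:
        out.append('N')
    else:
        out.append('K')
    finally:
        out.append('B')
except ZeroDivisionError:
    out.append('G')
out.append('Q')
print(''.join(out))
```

Execution trace: 'B' (inner finally) → 'G' (outer except ZeroDivisionError) → 'Q' (after the try/except). Output: BGQ

Answer: BGQ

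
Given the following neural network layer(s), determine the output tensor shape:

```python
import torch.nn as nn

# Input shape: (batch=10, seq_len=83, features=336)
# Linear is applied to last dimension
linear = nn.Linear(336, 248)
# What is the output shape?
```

Input: (10, 83, 336) -> Output: (10, 83, 248)

Answer: (10, 83, 248)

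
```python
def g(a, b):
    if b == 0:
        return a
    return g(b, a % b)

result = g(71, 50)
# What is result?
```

g(71, 50) -> g(50, 21) -> g(21, 8) -> g(8, 5) -> g(5, 3) -> g(3, 2) -> g(2, 1) -> g(1, 0) -> 1

Answer: 1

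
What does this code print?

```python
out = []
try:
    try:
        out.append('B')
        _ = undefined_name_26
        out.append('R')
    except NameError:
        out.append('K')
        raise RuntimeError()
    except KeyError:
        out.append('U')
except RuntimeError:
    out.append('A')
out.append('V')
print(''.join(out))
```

Execution trace: 'B' (inner try body) → 'K' (inner except NameError) → 'A' (outer except RuntimeError) → 'V' (after the try/except). Output: BKAV

Answer: BKAV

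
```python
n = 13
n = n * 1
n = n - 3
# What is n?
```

Trace:
`n = 13` → n = 13
`n = n * 1` → n = 13
`n = n - 3` → n = 10
So n = 10

Answer: 10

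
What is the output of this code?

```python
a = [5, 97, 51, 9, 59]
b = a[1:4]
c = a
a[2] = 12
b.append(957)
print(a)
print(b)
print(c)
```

Key concept: slice vs alias.
Step by step:
`a = [5, 97, 51, 9, 59]` → a = [5, 97, 51, 9, 59]
`b = a[1:4]` → b = [97, 51, 9]
`c = a` → c = [5, 97, 51, 9, 59] (same object as a)
`a[2] = 12` → a = [5, 97, 12, 9, 59] (same object as c); c = [5, 97, 12, 9, 59] (same object as a)
`b.append(957)` → b = [97, 51, 9, 957]
`print(a)` → prints [5, 97, 12, 9, 59]
`print(b)` → prints [97, 51, 9, 957]
`print(c)` → prints [5, 97, 12, 9, 59]

Answer:
[5, 97, 12, 9, 59]
[97, 51, 9, 957]
[5, 97, 12, 9, 59]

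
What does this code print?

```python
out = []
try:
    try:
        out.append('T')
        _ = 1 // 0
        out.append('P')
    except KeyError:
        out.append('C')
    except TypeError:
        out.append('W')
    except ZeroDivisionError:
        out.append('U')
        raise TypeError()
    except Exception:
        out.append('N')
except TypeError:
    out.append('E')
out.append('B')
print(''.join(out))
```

Execution trace: 'T' (inner try body) → 'U' (inner except ZeroDivisionError) → 'E' (outer except TypeError) → 'B' (after the try/except). Output: TUEB

Answer: TUEB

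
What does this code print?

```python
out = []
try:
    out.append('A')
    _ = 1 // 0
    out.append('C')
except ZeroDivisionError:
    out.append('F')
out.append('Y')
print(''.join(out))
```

Execution trace: 'A' (try body) → 'F' (except ZeroDivisionError) → 'Y' (after the try/except). Output: AFY

Answer: AFY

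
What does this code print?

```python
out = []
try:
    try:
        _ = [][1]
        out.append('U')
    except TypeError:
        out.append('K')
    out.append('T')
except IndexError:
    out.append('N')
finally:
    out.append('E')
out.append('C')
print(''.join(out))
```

Execution trace: 'N' (except IndexError) → 'E' (finally) → 'C' (after the try/except). Output: NEC

Answer: NEC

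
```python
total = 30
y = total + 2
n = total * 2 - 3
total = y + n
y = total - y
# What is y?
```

Trace:
`total = 30` → total = 30
`y = total + 2` → y = 32
`n = total * 2 - 3` → n = 57
`total = y + n` → total = 89
`y = total - y` → y = 57
So y = 57

Answer: 57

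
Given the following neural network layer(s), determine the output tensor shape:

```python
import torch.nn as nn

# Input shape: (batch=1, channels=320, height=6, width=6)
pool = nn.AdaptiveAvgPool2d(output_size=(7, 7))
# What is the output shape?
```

Input: (1, 320, 6, 6) -> Output: (1, 320, 7, 7)

Answer: (1, 320, 7, 7)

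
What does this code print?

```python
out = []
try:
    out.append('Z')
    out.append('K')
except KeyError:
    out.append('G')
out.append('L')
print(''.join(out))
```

Execution trace: 'Z' (try body) → 'K' (try body, no exception) → 'L' (after the try/except). Output: ZKL

Answer: ZKL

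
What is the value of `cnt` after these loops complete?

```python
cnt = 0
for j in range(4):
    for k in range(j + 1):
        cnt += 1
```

Triangle: 1 + 2 + ... + 4
`cnt` takes the values: 0 → 1 → 2 → 3 → 4 → 5 → 6 → 7 → 8 → 9 → 10

Answer: 10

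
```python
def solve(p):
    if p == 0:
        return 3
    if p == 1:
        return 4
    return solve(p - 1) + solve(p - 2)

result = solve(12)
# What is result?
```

Build up from base cases: solve(0)=3, solve(1)=4, solve(2)=7, solve(3)=11, solve(4)=18, solve(5)=29, solve(6)=47, ..., solve(12)=843

Answer: 843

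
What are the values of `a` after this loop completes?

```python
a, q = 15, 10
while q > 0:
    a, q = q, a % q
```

GCD of 15 and 10
`a` takes the values: 15 → 10 → 5

Answer: 5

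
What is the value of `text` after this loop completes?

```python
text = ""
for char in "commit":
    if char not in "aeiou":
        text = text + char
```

Remove vowels from 'commit'
`text` takes the values: "" → "c" → "cm" → "cmm" → "cmmt"

Answer: "cmmt"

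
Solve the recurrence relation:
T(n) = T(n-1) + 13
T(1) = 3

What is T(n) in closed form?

Unrolling: T(n) = T(1) + 13·(n-1) = 3 + 13(n-1) = 13n - 10.

Answer: T(n) = 13n - 10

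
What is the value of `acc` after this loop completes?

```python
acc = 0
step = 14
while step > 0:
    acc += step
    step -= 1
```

Sum 14 down to 1
`acc` takes the values: 0 → 14 → 27 → 39 → 50 → 60 → 69 → 77 → 84 → 90 → 95 → 99 → 102 → 104 → 105

Answer: 105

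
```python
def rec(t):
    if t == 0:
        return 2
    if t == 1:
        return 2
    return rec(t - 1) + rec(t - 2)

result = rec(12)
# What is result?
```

Build up from base cases: rec(0)=2, rec(1)=2, rec(2)=4, rec(3)=6, rec(4)=10, rec(5)=16, rec(6)=26, ..., rec(12)=466

Answer: 466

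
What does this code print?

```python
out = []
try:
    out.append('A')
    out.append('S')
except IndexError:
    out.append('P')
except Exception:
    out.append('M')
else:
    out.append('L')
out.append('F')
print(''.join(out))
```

Execution trace: 'A' (try body) → 'S' (try body, no exception) → 'L' (else) → 'F' (after the try/except). Output: ASLF

Answer: ASLF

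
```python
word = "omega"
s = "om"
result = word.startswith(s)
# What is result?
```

Trace:
`word = "omega"` → word = 'omega'
`s = "om"` → s = 'om'
`result = word.startswith(s)` → result = True
So result = True

Answer: True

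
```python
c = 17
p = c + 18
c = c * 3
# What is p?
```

Trace:
`c = 17` → c = 17
`p = c + 18` → p = 35
`c = c * 3` → c = 51
So p = 35

Answer: 35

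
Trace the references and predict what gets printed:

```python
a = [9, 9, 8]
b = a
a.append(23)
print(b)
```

Key concept: basic list aliasing.
Step by step:
`a = [9, 9, 8]` → a = [9, 9, 8]
`b = a` → b = [9, 9, 8] (same object as a)
`a.append(23)` → a = [9, 9, 8, 23] (same object as b); b = [9, 9, 8, 23] (same object as a)
`print(b)` → prints [9, 9, 8, 23]

Answer: [9, 9, 8, 23]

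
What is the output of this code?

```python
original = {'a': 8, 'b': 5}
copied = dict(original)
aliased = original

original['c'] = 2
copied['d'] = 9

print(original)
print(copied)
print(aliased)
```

Key concept: dict() creates copy, assignment creates alias.
Step by step:
`original = {'a': 8, 'b': 5}` → original = {'a': 8, 'b': 5}
`copied = dict(original)` → copied = {'a': 8, 'b': 5}
`aliased = original` → aliased = {'a': 8, 'b': 5} (same object as original)
`original['c'] = 2` → original = {'a': 8, 'b': 5, 'c': 2} (same object as aliased); aliased = {'a': 8, 'b': 5, 'c': 2} (same object as original)
`copied['d'] = 9` → copied = {'a': 8, 'b': 5, 'd': 9}
`print(original)` → prints {'a': 8, 'b': 5, 'c': 2}
`print(copied)` → prints {'a': 8, 'b': 5, 'd': 9}
`print(aliased)` → prints {'a': 8, 'b': 5, 'c': 2}

Answer:
{'a': 8, 'b': 5, 'c': 2}
{'a': 8, 'b': 5, 'd': 9}
{'a': 8, 'b': 5, 'c': 2}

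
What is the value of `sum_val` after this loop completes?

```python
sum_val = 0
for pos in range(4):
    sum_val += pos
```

Sum of 0 to 3 = 6
`sum_val` takes the values: 0 → 1 → 3 → 6

Answer: 6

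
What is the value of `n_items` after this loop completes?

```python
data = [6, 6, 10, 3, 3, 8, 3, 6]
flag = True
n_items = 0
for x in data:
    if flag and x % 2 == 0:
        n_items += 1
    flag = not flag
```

Count even values at even positions
`n_items` takes the values: 0 → 1 → 2

Answer: 2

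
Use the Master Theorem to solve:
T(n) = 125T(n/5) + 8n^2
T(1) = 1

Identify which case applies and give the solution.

a=125, b=5, f(n)=8n^2. log_5(125) = 3. Since c=2 < 3, Case 1 applies: T(n) = Θ(n^log_b(a)) = O(n^3).

Answer: O(n^3) - Case 1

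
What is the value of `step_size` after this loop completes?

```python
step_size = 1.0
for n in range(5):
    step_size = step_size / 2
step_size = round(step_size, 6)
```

Halving LR 5 times: 1 / 2^5
`step_size` takes the values: 1.0 → 0.5 → 0.25 → 0.125 → 0.0625 → 0.03125

Answer: 0.03125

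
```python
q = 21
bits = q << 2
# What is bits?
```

Trace:
`q = 21` → q = 21
`bits = q << 2` → bits = 84
So bits = 84

Answer: 84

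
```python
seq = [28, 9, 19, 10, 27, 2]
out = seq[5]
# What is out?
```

Trace:
`seq = [28, 9, 19, 10, 27, 2]` → seq = [28, 9, 19, 10, 27, 2]
`out = seq[5]` → out = 2
So out = 2

Answer: 2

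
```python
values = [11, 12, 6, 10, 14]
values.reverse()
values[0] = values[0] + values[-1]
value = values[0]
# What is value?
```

Trace:
`values = [11, 12, 6, 10, 14]` → values = [11, 12, 6, 10, 14]
`values.reverse()` → values = [14, 10, 6, 12, 11]
`values[0] = values[0] + values[-1]` → values = [25, 10, 6, 12, 11]
`value = values[0]` → value = 25
So value = 25

Answer: 25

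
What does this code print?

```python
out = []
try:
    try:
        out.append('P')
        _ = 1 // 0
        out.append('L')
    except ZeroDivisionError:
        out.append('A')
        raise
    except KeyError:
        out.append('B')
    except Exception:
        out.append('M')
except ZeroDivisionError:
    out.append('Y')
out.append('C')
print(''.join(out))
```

Execution trace: 'P' (try body) → 'A' (except ZeroDivisionError) → 'Y' (outer except ZeroDivisionError) → 'C' (after the try/except). Output: PAYC

Answer: PAYC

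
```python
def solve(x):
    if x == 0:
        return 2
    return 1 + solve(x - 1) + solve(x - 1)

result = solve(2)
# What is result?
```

solve(x) = 1 + 2·solve(x-1), solve(0)=2. Closed form: (2+1)·2^2 - 1 = 11.

Answer: 11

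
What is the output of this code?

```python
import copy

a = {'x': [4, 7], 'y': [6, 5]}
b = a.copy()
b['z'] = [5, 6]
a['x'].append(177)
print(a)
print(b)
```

Key concept: shallow copy of dict with mutable values.
Step by step:
`a = {'x': [4, 7], 'y': [6, 5]}` → a = {'x': [4, 7], 'y': [6, 5]}
`b = a.copy()` → b = {'x': [4, 7], 'y': [6, 5]}
`b['z'] = [5, 6]` → b = {'x': [4, 7], 'y': [6, 5], 'z': [5, 6]}
`a['x'].append(177)` → a = {'x': [4, 7, 177], 'y': [6, 5]}; b = {'x': [4, 7, 177], 'y': [6, 5], 'z': [5, 6]}
`print(a)` → prints {'x': [4, 7, 177], 'y': [6, 5]}
`print(b)` → prints {'x': [4, 7, 177], 'y': [6, 5], 'z': [5, 6]}

Answer:
{'x': [4, 7, 177], 'y': [6, 5]}
{'x': [4, 7, 177], 'y': [6, 5], 'z': [5, 6]}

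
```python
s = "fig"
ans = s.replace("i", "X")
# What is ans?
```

Trace:
`s = "fig"` → s = 'fig'
`ans = s.replace("i", "X")` → ans = 'fXg'
So ans = 'fXg'

Answer: 'fXg'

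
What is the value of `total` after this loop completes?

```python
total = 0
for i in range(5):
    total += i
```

Sum of 0 to 4 = 10
`total` takes the values: 0 → 1 → 3 → 6 → 10

Answer: 10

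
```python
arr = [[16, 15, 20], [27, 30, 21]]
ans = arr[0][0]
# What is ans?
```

Trace:
`arr = [[16, 15, 20], [27, 30, 21]]` → arr = [[16, 15, 20], [27, 30, 21]]
`ans = arr[0][0]` → ans = 16
So ans = 16

Answer: 16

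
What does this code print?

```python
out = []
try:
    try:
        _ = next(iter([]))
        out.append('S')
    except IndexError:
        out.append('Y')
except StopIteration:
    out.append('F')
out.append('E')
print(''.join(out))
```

Execution trace: 'F' (outer except StopIteration) → 'E' (after the try/except). Output: FE

Answer: FE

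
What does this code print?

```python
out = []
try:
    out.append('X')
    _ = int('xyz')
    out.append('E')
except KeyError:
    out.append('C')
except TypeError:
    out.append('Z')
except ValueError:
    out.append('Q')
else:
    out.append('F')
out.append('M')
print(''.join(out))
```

Execution trace: 'X' (try body) → 'Q' (except ValueError) → 'M' (after the try/except). Output: XQM

Answer: XQM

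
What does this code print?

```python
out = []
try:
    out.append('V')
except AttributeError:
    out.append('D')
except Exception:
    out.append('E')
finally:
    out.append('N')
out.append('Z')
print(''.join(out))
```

Execution trace: 'V' (try body, no exception) → 'N' (finally) → 'Z' (after the try/except). Output: VNZ

Answer: VNZ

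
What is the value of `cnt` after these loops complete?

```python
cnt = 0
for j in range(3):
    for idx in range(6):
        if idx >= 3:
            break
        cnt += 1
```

Inner breaks at 3, outer runs 3 times
`cnt` takes the values: 0 → 1 → 2 → 3 → 4 → 5 → 6 → 7 → 8 → 9

Answer: 9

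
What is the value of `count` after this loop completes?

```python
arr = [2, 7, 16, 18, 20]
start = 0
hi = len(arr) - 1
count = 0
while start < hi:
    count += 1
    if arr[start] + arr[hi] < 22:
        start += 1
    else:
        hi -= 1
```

Steps to find pair summing to 22
`count` takes the values: 0 → 1 → 2 → 3 → 4

Answer: 4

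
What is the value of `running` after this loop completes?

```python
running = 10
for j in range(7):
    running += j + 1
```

Start at 10, add 1 to 7 = 38
`running` takes the values: 10 → 11 → 13 → 16 → 20 → 25 → 31 → 38

Answer: 38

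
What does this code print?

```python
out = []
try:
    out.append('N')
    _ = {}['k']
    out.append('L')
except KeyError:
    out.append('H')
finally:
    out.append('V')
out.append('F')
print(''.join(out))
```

Execution trace: 'N' (try body) → 'H' (except KeyError) → 'V' (finally) → 'F' (after the try/except). Output: NHVF

Answer: NHVF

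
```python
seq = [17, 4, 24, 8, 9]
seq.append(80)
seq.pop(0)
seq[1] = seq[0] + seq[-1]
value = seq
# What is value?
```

Trace:
`seq = [17, 4, 24, 8, 9]` → seq = [17, 4, 24, 8, 9]
`seq.append(80)` → seq = [17, 4, 24, 8, 9, 80]
`seq.pop(0)` → seq = [4, 24, 8, 9, 80]
`seq[1] = seq[0] + seq[-1]` → seq = [4, 84, 8, 9, 80]
`value = seq` → value = [4, 84, 8, 9, 80]
So value = [4, 84, 8, 9, 80]

Answer: [4, 84, 8, 9, 80]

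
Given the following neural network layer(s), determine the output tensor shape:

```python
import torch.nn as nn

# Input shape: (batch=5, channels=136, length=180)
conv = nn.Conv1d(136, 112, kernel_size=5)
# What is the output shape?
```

Input: (5, 136, 180) -> Output: (5, 112, 176)

Answer: (5, 112, 176)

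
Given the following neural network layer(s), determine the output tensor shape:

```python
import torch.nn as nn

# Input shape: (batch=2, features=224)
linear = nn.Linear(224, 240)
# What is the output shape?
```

Input: (2, 224) -> Output: (2, 240)

Answer: (2, 240)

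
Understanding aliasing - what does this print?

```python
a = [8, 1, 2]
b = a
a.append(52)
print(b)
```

Key concept: basic list aliasing.
Step by step:
`a = [8, 1, 2]` → a = [8, 1, 2]
`b = a` → b = [8, 1, 2] (same object as a)
`a.append(52)` → a = [8, 1, 2, 52] (same object as b); b = [8, 1, 2, 52] (same object as a)
`print(b)` → prints [8, 1, 2, 52]

Answer: [8, 1, 2, 52]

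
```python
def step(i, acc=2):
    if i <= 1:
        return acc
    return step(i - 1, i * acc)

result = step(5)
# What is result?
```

Accumulator trace (n, acc): (5, 2) -> (4, 10) -> (3, 40) -> (2, 120) -> (1, 240) -> return 240

Answer: 240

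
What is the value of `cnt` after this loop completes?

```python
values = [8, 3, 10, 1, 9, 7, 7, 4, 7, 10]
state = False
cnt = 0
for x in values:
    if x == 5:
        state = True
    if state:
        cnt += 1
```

Count elements after first 5 in [8, 3, 10, 1, 9, 7, 7, 4, 7, 10]
`cnt` takes the values: 0

Answer: 0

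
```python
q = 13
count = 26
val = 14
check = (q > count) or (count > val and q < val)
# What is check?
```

Trace:
`q = 13` → q = 13
`count = 26` → count = 26
`val = 14` → val = 14
`check = (q > count) or (count > val and q < val)` → check = True
So check = True

Answer: True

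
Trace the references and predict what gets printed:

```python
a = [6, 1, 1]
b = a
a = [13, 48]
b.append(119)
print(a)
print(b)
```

Key concept: rebinding vs mutation: a is rebound to a new list, b still points at the original.
Step by step:
`a = [6, 1, 1]` → a = [6, 1, 1]
`b = a` → b = [6, 1, 1] (same object as a)
`a = [13, 48]` → a = [13, 48]
`b.append(119)` → b = [6, 1, 1, 119]
`print(a)` → prints [13, 48]
`print(b)` → prints [6, 1, 1, 119]

Answer:
[13, 48]
[6, 1, 1, 119]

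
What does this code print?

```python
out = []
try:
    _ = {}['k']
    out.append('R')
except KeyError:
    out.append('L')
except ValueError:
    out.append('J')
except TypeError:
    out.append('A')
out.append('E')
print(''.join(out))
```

Execution trace: 'L' (except KeyError) → 'E' (after the try/except). Output: LE

Answer: LE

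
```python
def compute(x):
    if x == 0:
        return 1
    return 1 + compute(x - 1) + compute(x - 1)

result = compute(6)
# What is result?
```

compute(x) = 1 + 2·compute(x-1), compute(0)=1. Closed form: (1+1)·2^6 - 1 = 127.

Answer: 127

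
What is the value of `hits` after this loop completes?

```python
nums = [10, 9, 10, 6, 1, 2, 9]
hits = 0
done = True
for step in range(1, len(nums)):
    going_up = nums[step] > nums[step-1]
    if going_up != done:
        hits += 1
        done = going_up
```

Count direction changes in [10, 9, 10, 6, 1, 2, 9]
`hits` takes the values: 0 → 1 → 2 → 3 → 4

Answer: 4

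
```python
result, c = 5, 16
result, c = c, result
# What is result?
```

Trace:
`result, c = 5, 16` → result = 5; c = 16
`result, c = c, result` → result = 16; c = 5
So result = 16

Answer: 16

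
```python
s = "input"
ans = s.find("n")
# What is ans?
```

Trace:
`s = "input"` → s = 'input'
`ans = s.find("n")` → ans = 1
So ans = 1

Answer: 1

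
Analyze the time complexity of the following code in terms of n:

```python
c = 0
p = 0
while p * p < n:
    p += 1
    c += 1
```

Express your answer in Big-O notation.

Each loop level contributes: √n. Multiplying the contributions gives O(√n).

Answer: O(√n)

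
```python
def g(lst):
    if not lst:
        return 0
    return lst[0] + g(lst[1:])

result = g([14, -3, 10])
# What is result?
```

14 + (-3) + 10 + 0 = 21

Answer: 21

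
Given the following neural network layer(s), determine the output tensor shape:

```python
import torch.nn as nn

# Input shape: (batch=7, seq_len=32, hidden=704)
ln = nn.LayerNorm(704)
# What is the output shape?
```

Input: (7, 32, 704) -> Output: (7, 32, 704)

Answer: (7, 32, 704)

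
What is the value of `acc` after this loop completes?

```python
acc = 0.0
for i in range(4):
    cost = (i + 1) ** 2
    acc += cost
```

Sum of squared losses 1² + 2² + ... + 4²
`acc` takes the values: 0.0 → 1.0 → 5.0 → 14.0 → 30.0

Answer: 30.0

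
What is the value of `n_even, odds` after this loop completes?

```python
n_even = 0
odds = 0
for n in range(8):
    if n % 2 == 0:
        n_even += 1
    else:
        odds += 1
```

Count evens and odds in range(8)
`n_even, odds` takes the values: (0, 0) → (1, 0) → (1, 1) → (2, 1) → (2, 2) → (3, 2) → (3, 3) → (4, 3) → (4, 4)

Answer: 4, 4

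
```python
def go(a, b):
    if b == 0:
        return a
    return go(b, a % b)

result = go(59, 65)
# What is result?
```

go(59, 65) -> go(65, 59) -> go(59, 6) -> go(6, 5) -> go(5, 1) -> go(1, 0) -> 1

Answer: 1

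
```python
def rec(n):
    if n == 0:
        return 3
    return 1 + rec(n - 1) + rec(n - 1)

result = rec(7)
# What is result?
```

rec(n) = 1 + 2·rec(n-1), rec(0)=3. Closed form: (3+1)·2^7 - 1 = 511.

Answer: 511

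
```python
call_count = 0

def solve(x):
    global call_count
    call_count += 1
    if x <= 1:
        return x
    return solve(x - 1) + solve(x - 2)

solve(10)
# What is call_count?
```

Calls(x) = 1 + Calls(x-1) + Calls(x-2); Calls(0)=Calls(1)=1. For x=10 this gives 177.

Answer: 177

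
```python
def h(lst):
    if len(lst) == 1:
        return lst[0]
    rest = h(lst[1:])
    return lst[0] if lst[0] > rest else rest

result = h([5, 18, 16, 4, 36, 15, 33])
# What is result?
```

Recursive max over [5, 18, 16, 4, 36, 15, 33] = 36

Answer: 36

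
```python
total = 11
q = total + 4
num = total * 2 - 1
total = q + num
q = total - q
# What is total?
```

Trace:
`total = 11` → total = 11
`q = total + 4` → q = 15
`num = total * 2 - 1` → num = 21
`total = q + num` → total = 36
`q = total - q` → q = 21
So total = 36

Answer: 36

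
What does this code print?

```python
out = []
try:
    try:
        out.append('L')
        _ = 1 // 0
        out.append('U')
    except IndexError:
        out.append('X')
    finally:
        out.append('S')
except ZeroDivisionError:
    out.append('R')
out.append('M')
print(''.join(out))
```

Execution trace: 'L' (try body) → 'S' (finally) → 'R' (outer except ZeroDivisionError) → 'M' (after the try/except). Output: LSRM

Answer: LSRM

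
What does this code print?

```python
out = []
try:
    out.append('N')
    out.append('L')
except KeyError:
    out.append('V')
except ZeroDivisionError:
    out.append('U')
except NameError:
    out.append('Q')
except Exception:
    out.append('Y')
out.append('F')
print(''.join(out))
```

Execution trace: 'N' (try body) → 'L' (try body, no exception) → 'F' (after the try/except). Output: NLF

Answer: NLF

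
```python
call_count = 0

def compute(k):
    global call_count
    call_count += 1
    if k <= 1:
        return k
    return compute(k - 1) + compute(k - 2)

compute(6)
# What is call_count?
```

Calls(k) = 1 + Calls(k-1) + Calls(k-2); Calls(0)=Calls(1)=1. For k=6 this gives 25.

Answer: 25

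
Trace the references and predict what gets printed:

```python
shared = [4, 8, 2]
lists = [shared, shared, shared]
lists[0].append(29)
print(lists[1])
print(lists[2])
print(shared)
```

Key concept: list of same reference.
Step by step:
`shared = [4, 8, 2]` → shared = [4, 8, 2]
`lists = [shared, shared, shared]` → lists = [[4, 8, 2], [4, 8, 2], [4, 8, 2]]
`lists[0].append(29)` → shared = [4, 8, 2, 29]; lists = [[4, 8, 2, 29], [4, 8, 2, 29], [4, 8, 2, 29]]
`print(lists[1])` → prints [4, 8, 2, 29]
`print(lists[2])` → prints [4, 8, 2, 29]
`print(shared)` → prints [4, 8, 2, 29]

Answer:
[4, 8, 2, 29]
[4, 8, 2, 29]
[4, 8, 2, 29]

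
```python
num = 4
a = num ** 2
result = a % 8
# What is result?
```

Trace:
`num = 4` → num = 4
`a = num ** 2` → a = 16
`result = a % 8` → result = 0
So result = 0

Answer: 0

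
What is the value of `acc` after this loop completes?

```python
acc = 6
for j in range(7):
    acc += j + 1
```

Start at 6, add 1 to 7 = 34
`acc` takes the values: 6 → 7 → 9 → 12 → 16 → 21 → 27 → 34

Answer: 34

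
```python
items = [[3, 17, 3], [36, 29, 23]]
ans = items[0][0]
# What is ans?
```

Trace:
`items = [[3, 17, 3], [36, 29, 23]]` → items = [[3, 17, 3], [36, 29, 23]]
`ans = items[0][0]` → ans = 3
So ans = 3

Answer: 3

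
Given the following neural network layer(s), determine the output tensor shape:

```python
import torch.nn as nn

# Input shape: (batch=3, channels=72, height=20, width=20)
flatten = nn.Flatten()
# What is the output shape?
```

Input: (3, 72, 20, 20) -> Output: (3, 28800)

Answer: (3, 28800)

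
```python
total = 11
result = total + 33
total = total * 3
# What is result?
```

Trace:
`total = 11` → total = 11
`result = total + 33` → result = 44
`total = total * 3` → total = 33
So result = 44

Answer: 44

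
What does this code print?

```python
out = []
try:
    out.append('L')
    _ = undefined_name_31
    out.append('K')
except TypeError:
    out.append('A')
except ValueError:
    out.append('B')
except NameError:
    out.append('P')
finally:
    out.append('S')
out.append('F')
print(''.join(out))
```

Execution trace: 'L' (try body) → 'P' (except NameError) → 'S' (finally) → 'F' (after the try/except). Output: LPSF

Answer: LPSF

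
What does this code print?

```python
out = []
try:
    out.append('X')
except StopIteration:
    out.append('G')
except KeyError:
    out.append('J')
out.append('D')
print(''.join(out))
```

Execution trace: 'X' (try body, no exception) → 'D' (after the try/except). Output: XD

Answer: XD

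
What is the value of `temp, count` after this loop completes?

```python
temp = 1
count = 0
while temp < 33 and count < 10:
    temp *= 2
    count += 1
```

Double until >= 33 or 10 iterations
`temp, count` takes the values: (1, 0) → (2, 0) → (2, 1) → (4, 1) → (4, 2) → (8, 2) → (8, 3) → (16, 3) → (16, 4) → (32, 4) → (32, 5) → (64, 5) → (64, 6)

Answer: 64, 6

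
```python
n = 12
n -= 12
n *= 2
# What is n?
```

Trace:
`n = 12` → n = 12
`n -= 12` → n = 0
`n *= 2` → n = 0
So n = 0

Answer: 0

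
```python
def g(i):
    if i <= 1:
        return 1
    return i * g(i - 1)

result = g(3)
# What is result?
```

g(3) = 3 * 2 * 1 = 6

Answer: 6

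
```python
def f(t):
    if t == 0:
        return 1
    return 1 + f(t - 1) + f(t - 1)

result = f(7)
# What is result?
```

f(t) = 1 + 2·f(t-1), f(0)=1. Closed form: (1+1)·2^7 - 1 = 255.

Answer: 255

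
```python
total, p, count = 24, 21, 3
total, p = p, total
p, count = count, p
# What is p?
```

Trace:
`total, p, count = 24, 21, 3` → total = 24; p = 21; count = 3
`total, p = p, total` → total = 21; p = 24
`p, count = count, p` → p = 3; count = 24
So p = 3

Answer: 3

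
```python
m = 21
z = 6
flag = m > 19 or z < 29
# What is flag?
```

Trace:
`m = 21` → m = 21
`z = 6` → z = 6
`flag = m > 19 or z < 29` → flag = True
So flag = True

Answer: True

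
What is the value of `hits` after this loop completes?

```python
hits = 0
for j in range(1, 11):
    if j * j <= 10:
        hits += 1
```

Count numbers where j² ≤ 10
`hits` takes the values: 0 → 1 → 2 → 3

Answer: 3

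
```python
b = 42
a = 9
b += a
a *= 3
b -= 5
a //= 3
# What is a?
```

Trace:
`b = 42` → b = 42
`a = 9` → a = 9
`b += a` → b = 51
`a *= 3` → a = 27
`b -= 5` → b = 46
`a //= 3` → a = 9
So a = 9

Answer: 9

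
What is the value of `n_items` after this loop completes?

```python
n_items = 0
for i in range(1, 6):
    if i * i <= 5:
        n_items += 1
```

Count numbers where i² ≤ 5
`n_items` takes the values: 0 → 1 → 2

Answer: 2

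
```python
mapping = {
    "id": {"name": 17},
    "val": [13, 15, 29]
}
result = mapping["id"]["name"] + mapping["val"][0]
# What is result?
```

Trace:
`mapping = { ...` → mapping = {'id': {'name': 17}, 'val': [13, 15, 29]}
`result = mapping["id"]["name"] + mapping["val"][0]` → result = 30
So result = 30

Answer: 30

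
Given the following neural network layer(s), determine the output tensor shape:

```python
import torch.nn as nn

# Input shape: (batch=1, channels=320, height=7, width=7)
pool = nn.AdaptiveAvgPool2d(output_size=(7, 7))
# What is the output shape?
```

Input: (1, 320, 7, 7) -> Output: (1, 320, 7, 7)

Answer: (1, 320, 7, 7)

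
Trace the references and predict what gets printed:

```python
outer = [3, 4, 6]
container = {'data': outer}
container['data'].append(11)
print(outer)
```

Key concept: dict holds reference to list.
Step by step:
`outer = [3, 4, 6]` → outer = [3, 4, 6]
`container = {'data': outer}` → container = {'data': [3, 4, 6]}
`container['data'].append(11)` → outer = [3, 4, 6, 11]; container = {'data': [3, 4, 6, 11]}
`print(outer)` → prints [3, 4, 6, 11]

Answer: [3, 4, 6, 11]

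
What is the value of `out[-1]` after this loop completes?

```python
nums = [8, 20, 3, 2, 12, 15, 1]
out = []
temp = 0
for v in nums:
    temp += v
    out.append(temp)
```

Cumulative sum ends at 61
`out` takes the values: [] → [8] → [8, 28] → [8, 28, 31] → [8, 28, 31, 33] → [8, 28, 31, 33, 45] → [8, 28, 31, 33, 45, 60] → [8, 28, 31, 33, 45, 60, 61]
So `out[-1]` = 61

Answer: 61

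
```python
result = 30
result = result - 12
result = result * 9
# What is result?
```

Trace:
`result = 30` → result = 30
`result = result - 12` → result = 18
`result = result * 9` → result = 162
So result = 162

Answer: 162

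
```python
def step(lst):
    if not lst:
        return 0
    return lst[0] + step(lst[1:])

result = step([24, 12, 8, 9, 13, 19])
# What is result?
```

24 + 12 + 8 + 9 + 13 + 19 + 0 = 85

Answer: 85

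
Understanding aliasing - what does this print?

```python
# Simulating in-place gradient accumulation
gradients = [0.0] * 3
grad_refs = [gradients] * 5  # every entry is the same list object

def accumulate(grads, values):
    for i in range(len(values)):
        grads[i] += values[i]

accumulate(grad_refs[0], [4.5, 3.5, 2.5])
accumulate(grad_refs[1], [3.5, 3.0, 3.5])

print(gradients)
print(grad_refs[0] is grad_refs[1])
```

Key concept: gradient accumulation aliasing.
Step by step:
`gradients = [0.0] * 3` → gradients = [0.0, 0.0, 0.0]
`grad_refs = [gradients] * 5` → grad_refs = [[0.0, 0.0, 0.0], [0.0, 0.0, 0.0], [0.0, 0.0, 0.0], [0.0, 0.0, 0.0], [0.0, 0.0, 0.0]]
`accumulate(grad_refs[0], [4.5, 3.5, 2.5])` → gradients = [4.5, 3.5, 2.5]; grad_refs = [[4.5, 3.5, 2.5], [4.5, 3.5, 2.5], [4.5, 3.5, 2.5], [4.5, 3.5, 2.5], [4.5, 3.5, 2.5]]
`accumulate(grad_refs[1], [3.5, 3.0, 3.5])` → gradients = [8.0, 6.5, 6.0]; grad_refs = [[8.0, 6.5, 6.0], [8.0, 6.5, 6.0], [8.0, 6.5, 6.0], [8.0, 6.5, 6.0], [8.0, 6.5, 6.0]]
`print(gradients)` → prints [8.0, 6.5, 6.0]
`print(grad_refs[0] is grad_refs[1])` → prints True

Answer:
[8.0, 6.5, 6.0]
True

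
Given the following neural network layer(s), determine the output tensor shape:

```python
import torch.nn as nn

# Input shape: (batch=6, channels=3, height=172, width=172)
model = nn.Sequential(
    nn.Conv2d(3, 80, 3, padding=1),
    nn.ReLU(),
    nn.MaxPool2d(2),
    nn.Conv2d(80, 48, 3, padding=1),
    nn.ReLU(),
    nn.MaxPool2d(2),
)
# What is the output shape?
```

Input: (6, 3, 172, 172) -> after first Conv2d: (6, 80, 172, 172) -> after first MaxPool2d: (6, 80, 86, 86) -> after second Conv2d: (6, 48, 86, 86) -> Output: (6, 48, 43, 43)

Answer: (6, 48, 43, 43)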